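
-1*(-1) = 1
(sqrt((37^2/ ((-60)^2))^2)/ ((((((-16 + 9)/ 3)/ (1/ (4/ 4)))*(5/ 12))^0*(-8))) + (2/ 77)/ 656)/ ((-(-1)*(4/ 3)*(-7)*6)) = 4318333/ 5091609600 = 0.00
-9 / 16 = -0.56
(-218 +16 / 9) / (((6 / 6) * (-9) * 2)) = 973 / 81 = 12.01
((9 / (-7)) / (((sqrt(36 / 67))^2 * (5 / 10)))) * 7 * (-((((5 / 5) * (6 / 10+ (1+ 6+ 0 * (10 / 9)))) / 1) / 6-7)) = -2881 / 15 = -192.07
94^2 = 8836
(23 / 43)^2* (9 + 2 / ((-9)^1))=41791 / 16641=2.51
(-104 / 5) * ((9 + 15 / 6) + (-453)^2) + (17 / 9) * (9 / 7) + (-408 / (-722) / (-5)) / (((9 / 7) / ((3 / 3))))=-161800678769 / 37905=-4268584.06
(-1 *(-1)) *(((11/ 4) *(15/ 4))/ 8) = 165/ 128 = 1.29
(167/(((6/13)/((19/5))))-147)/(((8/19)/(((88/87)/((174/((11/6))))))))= 84692861/2724840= 31.08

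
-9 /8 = -1.12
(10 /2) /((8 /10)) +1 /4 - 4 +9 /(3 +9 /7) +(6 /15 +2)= 7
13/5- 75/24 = -21/40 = -0.52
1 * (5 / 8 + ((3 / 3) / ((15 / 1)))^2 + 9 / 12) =2483 / 1800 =1.38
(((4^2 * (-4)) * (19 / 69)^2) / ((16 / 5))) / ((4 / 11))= -19855 / 4761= -4.17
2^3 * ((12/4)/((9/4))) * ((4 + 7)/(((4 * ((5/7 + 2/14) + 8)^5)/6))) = 184877/57258302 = 0.00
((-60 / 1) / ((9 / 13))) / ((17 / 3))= -260 / 17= -15.29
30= 30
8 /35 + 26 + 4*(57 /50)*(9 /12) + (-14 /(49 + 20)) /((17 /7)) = 12137921 /410550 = 29.57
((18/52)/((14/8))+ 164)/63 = 14942/5733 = 2.61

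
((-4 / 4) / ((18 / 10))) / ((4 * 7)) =-0.02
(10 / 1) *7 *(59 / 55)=826 / 11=75.09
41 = 41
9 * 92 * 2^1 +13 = 1669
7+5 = 12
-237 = -237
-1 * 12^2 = -144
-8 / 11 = -0.73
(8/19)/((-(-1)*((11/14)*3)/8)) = 896/627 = 1.43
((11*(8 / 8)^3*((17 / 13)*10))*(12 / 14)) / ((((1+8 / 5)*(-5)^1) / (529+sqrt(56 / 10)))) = -5935380 / 1183 - 4488*sqrt(35) / 1183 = -5039.67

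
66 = 66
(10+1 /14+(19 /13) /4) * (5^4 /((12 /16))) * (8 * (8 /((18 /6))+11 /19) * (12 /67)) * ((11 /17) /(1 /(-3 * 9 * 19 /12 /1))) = -115964475000 /103649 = -1118819.04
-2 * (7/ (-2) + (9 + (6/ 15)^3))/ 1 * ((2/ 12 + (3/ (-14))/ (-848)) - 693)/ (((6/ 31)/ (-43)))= -45754207538429/ 26712000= -1712870.90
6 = 6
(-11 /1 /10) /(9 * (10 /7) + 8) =-77 /1460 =-0.05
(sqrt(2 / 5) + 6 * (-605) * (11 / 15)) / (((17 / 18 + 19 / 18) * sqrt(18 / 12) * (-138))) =sqrt(6) * (13310 - sqrt(10)) / 4140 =7.87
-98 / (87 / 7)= -686 / 87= -7.89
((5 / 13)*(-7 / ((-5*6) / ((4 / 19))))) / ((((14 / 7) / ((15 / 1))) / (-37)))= -1295 / 247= -5.24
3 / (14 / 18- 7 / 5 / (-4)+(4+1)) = 540 / 1103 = 0.49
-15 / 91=-0.16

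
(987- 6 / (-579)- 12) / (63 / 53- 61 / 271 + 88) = 2702786251 / 246612312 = 10.96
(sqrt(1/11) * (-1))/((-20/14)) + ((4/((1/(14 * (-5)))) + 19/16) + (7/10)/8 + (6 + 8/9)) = -97861/360 + 7 * sqrt(11)/110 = -271.63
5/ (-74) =-5/ 74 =-0.07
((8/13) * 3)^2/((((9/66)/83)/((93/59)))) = 3269.99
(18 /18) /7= 1 /7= 0.14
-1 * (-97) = 97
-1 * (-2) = 2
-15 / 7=-2.14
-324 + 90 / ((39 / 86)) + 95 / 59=-95053 / 767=-123.93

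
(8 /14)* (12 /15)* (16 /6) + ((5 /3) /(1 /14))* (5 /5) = 2578 /105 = 24.55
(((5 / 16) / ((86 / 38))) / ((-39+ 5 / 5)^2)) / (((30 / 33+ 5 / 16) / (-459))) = -5049 / 140524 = -0.04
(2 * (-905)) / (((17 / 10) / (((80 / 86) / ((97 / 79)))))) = -57196000 / 70907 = -806.63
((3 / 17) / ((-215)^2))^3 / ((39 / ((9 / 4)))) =0.00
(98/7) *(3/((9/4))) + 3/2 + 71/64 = 21.28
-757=-757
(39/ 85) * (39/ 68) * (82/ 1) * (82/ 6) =852267/ 2890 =294.90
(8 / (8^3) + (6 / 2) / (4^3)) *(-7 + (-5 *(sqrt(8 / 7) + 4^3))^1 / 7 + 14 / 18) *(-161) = 115 *sqrt(14) / 56 + 9407 / 18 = 530.29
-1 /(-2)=1 /2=0.50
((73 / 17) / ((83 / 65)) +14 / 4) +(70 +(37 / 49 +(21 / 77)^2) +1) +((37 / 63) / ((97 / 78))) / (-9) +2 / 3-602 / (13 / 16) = -376897852821445 / 569662078986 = -661.62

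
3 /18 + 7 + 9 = 97 /6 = 16.17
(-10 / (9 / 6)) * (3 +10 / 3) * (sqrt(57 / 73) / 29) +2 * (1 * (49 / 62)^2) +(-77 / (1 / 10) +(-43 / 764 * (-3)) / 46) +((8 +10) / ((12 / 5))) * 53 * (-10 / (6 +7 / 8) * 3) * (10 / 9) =-1001590845529 / 371507224 -380 * sqrt(4161) / 19053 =-2697.31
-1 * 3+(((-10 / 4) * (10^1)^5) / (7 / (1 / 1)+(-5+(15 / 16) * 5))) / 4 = -1000321 / 107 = -9348.79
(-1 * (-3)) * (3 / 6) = 3 / 2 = 1.50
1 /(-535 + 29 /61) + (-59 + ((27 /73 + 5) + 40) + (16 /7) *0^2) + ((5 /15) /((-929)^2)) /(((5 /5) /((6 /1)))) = -28003451632867 /2054242983758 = -13.63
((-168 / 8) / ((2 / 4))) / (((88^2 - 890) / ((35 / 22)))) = -735 / 75394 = -0.01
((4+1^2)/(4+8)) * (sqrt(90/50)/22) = sqrt(5)/88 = 0.03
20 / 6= 10 / 3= 3.33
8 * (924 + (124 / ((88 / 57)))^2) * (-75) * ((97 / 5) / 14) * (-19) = 98678965725 / 847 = 116504091.77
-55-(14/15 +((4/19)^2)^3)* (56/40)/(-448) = -6209726940113/112910114400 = -55.00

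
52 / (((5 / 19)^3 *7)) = 356668 / 875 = 407.62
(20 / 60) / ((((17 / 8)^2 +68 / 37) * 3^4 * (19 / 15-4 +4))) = 2368 / 4630851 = 0.00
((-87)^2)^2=57289761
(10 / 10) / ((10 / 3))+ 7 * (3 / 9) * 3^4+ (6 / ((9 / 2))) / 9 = 51151 / 270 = 189.45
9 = 9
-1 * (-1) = 1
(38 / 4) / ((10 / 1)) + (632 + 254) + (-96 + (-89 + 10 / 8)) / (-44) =784191 / 880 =891.13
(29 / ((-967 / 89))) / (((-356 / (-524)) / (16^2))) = -972544 / 967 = -1005.73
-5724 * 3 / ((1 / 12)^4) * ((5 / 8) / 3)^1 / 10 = -7418304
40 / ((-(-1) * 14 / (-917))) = -2620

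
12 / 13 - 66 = -846 / 13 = -65.08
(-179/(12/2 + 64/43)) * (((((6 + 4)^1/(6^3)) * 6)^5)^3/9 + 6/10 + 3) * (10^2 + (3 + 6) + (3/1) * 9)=-143012170860090324156131041/12219852816594796584960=-11703.26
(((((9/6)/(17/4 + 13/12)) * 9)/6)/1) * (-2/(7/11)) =-297/224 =-1.33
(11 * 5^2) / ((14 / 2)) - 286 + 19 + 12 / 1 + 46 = -1188 / 7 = -169.71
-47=-47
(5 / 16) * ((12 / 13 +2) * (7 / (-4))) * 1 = -1.60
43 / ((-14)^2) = 43 / 196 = 0.22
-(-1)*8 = 8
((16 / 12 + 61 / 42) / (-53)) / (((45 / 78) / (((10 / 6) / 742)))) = -169 / 825846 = -0.00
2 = 2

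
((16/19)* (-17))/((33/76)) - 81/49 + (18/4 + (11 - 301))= -1035277/3234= -320.12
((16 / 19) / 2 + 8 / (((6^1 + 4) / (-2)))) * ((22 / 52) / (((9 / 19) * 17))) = -616 / 9945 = -0.06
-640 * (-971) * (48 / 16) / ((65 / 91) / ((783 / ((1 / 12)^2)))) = 294288132096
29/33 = 0.88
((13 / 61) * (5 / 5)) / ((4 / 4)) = 13 / 61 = 0.21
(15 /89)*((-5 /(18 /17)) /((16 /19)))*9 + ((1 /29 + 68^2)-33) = 378480195 /82592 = 4582.53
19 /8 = 2.38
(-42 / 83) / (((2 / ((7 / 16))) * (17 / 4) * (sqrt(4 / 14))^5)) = -0.60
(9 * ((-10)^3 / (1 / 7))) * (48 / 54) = -56000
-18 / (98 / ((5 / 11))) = -45 / 539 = -0.08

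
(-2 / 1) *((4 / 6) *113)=-150.67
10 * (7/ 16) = 35/ 8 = 4.38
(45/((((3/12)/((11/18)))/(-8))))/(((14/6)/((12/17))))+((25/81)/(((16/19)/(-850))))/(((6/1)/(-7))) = 44990035/462672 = 97.24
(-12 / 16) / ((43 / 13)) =-0.23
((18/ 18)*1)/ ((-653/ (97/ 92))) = -0.00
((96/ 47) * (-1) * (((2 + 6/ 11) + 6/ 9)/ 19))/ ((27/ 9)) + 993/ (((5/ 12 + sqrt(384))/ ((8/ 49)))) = -1222767712/ 4200540729 + 9151488 * sqrt(6)/ 2708279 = 7.99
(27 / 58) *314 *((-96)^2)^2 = 360038006784 / 29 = 12415103682.21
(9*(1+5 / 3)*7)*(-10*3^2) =-15120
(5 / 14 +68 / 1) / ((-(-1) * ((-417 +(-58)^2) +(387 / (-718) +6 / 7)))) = 343563 / 14813221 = 0.02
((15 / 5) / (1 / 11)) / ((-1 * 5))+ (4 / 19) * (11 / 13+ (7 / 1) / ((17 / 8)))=-5.73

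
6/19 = 0.32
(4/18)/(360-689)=-2/2961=-0.00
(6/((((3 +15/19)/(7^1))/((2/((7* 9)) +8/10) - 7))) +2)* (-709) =25408433/540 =47052.65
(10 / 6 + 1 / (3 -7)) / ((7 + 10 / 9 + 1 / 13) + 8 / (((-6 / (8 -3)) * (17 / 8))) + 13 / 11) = 123981 / 545452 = 0.23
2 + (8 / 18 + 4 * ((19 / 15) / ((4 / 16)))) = 1022 / 45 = 22.71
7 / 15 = 0.47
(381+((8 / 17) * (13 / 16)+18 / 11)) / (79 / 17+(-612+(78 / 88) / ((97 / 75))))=-0.63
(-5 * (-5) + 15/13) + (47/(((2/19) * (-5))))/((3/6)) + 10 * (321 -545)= -2392.45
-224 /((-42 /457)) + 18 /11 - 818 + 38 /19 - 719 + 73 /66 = 905.08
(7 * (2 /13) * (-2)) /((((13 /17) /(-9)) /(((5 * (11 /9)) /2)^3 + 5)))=23268665 /27378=849.90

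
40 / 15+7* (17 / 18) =167 / 18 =9.28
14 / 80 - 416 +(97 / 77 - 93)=-1563301 / 3080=-507.57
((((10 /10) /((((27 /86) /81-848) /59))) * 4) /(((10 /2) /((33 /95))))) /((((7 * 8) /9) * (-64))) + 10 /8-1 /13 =710023977671 /605241291200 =1.17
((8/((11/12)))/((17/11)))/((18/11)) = 176/51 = 3.45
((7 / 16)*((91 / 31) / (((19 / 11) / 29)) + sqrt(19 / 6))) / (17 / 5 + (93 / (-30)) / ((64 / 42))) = 70*sqrt(114) / 1311 + 4064060 / 257393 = 16.36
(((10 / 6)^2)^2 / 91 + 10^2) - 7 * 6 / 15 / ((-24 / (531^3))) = 2575071238409 / 147420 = 17467584.03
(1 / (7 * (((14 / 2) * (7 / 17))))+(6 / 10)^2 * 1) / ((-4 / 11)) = -9658 / 8575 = -1.13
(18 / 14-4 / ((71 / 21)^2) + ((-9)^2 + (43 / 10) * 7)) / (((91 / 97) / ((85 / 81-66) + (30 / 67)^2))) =-90285597892436771 / 11675910412530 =-7732.64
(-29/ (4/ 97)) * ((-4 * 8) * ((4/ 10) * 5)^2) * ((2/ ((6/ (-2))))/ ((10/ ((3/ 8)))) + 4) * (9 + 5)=25046952/ 5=5009390.40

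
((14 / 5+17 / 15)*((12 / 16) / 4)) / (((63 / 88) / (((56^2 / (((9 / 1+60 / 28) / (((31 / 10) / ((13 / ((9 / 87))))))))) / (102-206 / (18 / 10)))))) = -140833 / 245050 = -0.57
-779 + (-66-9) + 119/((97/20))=-80458/97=-829.46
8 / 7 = 1.14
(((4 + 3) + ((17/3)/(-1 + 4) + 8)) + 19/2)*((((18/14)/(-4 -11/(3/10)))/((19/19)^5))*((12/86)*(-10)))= 21375/18361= 1.16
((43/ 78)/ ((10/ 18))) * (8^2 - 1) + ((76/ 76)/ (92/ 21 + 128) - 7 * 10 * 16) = -38217221/ 36140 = -1057.48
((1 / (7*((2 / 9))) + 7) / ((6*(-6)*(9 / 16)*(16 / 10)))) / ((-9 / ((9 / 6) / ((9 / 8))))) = 535 / 15309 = 0.03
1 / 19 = 0.05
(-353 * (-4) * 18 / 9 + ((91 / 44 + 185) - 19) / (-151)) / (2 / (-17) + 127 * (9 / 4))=318839437 / 32261603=9.88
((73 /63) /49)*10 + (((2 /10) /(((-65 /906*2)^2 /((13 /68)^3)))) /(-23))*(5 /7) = 130806368803 /558124660800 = 0.23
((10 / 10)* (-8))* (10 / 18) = -40 / 9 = -4.44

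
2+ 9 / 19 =47 / 19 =2.47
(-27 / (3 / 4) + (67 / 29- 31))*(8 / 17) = -15008 / 493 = -30.44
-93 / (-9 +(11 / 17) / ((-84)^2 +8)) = 11168184 / 1080781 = 10.33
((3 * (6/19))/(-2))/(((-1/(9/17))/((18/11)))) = 1458/3553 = 0.41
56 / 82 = 28 / 41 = 0.68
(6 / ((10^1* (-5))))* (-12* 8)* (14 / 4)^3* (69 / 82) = 426006 / 1025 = 415.62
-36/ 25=-1.44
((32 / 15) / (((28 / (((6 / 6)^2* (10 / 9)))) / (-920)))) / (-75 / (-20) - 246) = 58880 / 183141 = 0.32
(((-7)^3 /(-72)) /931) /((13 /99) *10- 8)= -0.00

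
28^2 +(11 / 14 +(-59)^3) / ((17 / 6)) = -501917 / 7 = -71702.43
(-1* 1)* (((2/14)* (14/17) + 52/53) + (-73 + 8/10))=320311/4505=71.10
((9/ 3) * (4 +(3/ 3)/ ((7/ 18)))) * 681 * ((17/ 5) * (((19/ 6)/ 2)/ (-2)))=-5059149/ 140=-36136.78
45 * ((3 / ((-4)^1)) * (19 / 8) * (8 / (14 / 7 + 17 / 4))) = -513 / 5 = -102.60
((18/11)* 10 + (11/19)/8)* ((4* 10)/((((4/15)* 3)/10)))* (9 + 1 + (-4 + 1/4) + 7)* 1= 182061625/1672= 108888.53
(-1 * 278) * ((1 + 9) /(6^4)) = -695 /324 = -2.15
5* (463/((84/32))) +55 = 19675/21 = 936.90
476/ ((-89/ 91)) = -43316/ 89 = -486.70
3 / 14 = 0.21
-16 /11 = -1.45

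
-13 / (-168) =13 / 168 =0.08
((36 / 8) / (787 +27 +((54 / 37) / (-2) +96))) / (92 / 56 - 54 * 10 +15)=-2331 / 246502261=-0.00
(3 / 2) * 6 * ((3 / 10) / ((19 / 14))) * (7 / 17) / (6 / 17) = 441 / 190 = 2.32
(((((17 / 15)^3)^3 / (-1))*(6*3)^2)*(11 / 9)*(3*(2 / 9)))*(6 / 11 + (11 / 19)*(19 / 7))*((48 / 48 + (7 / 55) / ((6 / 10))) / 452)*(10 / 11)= -618554363808352 / 147178094765625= -4.20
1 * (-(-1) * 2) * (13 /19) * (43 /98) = 559 /931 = 0.60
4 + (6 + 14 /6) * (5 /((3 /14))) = 1786 /9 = 198.44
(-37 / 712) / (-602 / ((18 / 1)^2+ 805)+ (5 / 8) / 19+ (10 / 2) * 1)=-0.01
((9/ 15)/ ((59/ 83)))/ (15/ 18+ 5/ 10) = 747/ 1180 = 0.63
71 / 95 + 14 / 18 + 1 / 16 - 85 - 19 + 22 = -1100041 / 13680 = -80.41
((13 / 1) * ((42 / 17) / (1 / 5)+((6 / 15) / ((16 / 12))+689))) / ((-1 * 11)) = -829.23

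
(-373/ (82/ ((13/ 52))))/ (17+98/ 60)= -5595/ 91676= -0.06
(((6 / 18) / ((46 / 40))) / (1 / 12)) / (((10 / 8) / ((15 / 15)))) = 64 / 23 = 2.78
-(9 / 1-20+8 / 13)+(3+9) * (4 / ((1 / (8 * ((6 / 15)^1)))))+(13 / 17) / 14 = 2537687 / 15470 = 164.04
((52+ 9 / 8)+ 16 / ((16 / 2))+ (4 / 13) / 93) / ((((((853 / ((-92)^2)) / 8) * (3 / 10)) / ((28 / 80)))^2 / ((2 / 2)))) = 3743418138116608 / 7917113529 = 472826.13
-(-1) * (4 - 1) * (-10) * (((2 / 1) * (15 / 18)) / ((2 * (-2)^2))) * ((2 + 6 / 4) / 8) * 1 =-175 / 64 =-2.73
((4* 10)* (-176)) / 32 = -220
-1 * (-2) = 2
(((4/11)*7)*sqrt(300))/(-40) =-7*sqrt(3)/11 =-1.10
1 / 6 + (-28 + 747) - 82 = 3823 / 6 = 637.17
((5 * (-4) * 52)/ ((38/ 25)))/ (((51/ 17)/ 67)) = -871000/ 57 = -15280.70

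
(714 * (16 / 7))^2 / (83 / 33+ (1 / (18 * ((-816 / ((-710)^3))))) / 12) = 645486133248 / 492737177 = 1310.00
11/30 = 0.37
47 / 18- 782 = -14029 / 18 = -779.39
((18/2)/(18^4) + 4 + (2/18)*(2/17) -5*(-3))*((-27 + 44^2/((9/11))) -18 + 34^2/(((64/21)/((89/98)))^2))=2358094081076599/51167821824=46085.49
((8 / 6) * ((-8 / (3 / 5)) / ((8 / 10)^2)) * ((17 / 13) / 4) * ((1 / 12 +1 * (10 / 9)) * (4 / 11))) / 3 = -91375 / 69498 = -1.31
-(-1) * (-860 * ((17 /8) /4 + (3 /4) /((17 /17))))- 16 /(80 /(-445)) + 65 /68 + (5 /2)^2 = -136771 /136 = -1005.67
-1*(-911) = 911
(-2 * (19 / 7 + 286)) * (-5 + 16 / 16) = 16168 / 7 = 2309.71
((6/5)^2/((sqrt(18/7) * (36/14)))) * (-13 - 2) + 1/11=-5.15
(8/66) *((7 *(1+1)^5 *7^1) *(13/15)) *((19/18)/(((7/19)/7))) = 3303.53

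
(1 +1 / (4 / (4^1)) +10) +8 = 20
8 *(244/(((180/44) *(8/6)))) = 5368/15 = 357.87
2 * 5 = 10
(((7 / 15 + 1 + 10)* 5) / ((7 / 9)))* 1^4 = 516 / 7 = 73.71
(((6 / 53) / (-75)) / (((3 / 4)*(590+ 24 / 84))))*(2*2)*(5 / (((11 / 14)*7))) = -112 / 9033585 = -0.00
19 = 19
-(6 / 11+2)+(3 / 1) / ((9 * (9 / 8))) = -668 / 297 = -2.25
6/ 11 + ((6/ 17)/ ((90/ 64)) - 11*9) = -98.20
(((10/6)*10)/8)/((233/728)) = 4550/699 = 6.51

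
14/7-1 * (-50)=52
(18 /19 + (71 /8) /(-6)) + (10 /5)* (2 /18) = -847 /2736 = -0.31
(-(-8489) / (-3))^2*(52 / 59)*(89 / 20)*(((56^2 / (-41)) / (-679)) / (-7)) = -5336129983808 / 10558935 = -505366.31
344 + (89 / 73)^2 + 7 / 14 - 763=-4444531 / 10658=-417.01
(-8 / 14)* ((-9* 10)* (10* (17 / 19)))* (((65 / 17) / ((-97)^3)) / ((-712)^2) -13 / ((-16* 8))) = 359476088841675 / 7691956934312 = 46.73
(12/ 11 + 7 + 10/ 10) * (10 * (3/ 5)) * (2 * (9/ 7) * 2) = 21600/ 77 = 280.52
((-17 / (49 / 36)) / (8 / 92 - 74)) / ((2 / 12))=1242 / 1225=1.01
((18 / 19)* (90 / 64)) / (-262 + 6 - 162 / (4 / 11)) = -405 / 213256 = -0.00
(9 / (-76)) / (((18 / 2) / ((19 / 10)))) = -1 / 40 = -0.02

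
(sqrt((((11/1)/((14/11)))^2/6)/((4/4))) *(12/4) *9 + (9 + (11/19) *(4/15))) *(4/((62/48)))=323.37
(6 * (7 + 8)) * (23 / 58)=1035 / 29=35.69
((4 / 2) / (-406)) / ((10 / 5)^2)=-1 / 812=-0.00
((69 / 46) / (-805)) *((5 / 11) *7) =-3 / 506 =-0.01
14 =14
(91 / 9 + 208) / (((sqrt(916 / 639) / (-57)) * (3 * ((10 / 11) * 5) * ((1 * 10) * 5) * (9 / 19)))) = -7795073 * sqrt(16259) / 30915000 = -32.15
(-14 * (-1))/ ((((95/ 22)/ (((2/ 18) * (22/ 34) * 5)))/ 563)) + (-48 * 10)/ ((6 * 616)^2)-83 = 79029438571/ 137884824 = 573.16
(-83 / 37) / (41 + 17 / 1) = -83 / 2146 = -0.04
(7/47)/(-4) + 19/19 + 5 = 5.96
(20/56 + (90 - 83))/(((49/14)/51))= 107.20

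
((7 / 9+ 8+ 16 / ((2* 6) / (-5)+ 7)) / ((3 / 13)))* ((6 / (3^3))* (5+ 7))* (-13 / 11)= -3430024 / 20493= -167.38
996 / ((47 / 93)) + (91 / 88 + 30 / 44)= 8158361 / 4136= 1972.52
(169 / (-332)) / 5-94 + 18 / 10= -153221 / 1660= -92.30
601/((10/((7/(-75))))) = -4207/750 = -5.61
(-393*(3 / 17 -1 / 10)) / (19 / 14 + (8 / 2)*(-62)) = 0.12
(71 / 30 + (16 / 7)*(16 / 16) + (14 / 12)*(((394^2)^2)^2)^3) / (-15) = -47981675378514977484850316121236078613719595851777389754864108497 / 3150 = -15232277897941262693603280000000000000000000000000000000000000.00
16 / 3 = 5.33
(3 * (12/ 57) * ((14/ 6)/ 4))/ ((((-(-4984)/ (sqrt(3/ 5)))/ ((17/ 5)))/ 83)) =1411 * sqrt(15)/ 338200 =0.02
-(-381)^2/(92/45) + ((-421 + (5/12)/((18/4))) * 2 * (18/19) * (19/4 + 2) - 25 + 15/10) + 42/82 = -5476068391/71668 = -76408.84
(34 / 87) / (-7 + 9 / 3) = -17 / 174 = -0.10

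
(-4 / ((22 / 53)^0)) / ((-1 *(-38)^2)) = 1 / 361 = 0.00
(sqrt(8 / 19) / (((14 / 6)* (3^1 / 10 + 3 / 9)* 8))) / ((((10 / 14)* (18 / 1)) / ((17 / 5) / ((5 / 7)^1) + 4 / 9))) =1171* sqrt(38) / 324900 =0.02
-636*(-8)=5088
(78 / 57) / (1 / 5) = 130 / 19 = 6.84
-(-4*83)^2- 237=-110461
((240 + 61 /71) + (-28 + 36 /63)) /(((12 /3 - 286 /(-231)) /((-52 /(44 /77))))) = -5791695 /1562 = -3707.87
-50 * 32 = -1600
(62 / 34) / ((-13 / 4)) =-124 / 221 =-0.56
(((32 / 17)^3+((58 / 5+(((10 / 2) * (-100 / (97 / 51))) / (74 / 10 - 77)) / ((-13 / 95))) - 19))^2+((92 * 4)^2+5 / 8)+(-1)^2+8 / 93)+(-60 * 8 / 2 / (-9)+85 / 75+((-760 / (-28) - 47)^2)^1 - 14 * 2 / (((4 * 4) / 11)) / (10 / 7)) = 2009866609033632873417025283 / 14709527610700387401300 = 136637.06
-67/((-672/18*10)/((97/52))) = 19497/58240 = 0.33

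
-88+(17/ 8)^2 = -5343/ 64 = -83.48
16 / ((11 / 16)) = 256 / 11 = 23.27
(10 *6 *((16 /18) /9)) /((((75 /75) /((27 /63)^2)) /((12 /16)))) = 40 /49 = 0.82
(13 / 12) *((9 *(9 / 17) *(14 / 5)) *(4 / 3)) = 1638 / 85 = 19.27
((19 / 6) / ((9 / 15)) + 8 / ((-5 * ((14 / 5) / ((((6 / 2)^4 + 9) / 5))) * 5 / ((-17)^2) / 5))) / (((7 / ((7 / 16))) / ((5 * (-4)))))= 1869395 / 504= 3709.12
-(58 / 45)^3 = -195112 / 91125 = -2.14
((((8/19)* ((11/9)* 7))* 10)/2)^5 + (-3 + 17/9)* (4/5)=277174567711315688/146211169851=1895714.04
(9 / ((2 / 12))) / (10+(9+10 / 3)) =162 / 67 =2.42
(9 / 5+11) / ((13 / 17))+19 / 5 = 267 / 13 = 20.54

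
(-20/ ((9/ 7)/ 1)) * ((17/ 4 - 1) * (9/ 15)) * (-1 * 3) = 91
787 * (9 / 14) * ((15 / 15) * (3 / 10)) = 21249 / 140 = 151.78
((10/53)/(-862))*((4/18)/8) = -5/822348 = -0.00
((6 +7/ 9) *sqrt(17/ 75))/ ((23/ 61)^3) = 13845841 *sqrt(51)/ 1642545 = 60.20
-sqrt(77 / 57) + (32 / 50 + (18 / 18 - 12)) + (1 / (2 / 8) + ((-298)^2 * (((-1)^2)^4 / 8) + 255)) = 567457 / 50 - sqrt(4389) / 57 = 11347.98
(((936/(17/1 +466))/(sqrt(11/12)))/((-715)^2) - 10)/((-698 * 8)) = 5/2792 - 3 * sqrt(33)/24305956675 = 0.00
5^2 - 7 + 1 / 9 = 163 / 9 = 18.11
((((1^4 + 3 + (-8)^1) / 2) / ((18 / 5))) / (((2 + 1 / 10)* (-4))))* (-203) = -725 / 54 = -13.43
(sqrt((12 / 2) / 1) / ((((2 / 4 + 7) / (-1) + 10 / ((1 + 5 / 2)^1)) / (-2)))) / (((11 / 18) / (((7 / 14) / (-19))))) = -252 * sqrt(6) / 13585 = -0.05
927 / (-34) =-927 / 34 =-27.26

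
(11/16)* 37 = 407/16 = 25.44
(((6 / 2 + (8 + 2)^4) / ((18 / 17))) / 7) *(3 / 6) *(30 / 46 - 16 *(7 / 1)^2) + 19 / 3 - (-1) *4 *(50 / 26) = -5689779781 / 10764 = -528593.44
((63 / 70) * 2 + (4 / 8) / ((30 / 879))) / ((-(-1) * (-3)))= -329 / 60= -5.48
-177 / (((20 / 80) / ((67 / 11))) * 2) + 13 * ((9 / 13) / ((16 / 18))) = -188853 / 88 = -2146.06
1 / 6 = 0.17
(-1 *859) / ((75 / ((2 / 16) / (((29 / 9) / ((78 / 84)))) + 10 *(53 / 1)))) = -1478817463 / 243600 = -6070.68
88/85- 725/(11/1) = -60657/935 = -64.87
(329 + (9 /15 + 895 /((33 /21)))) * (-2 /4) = -49453 /110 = -449.57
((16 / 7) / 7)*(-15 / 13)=-0.38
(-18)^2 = 324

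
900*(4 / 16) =225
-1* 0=0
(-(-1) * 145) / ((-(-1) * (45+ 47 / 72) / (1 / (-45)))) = -232 / 3287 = -0.07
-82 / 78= -41 / 39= -1.05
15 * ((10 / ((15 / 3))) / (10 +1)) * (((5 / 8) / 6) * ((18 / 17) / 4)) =225 / 2992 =0.08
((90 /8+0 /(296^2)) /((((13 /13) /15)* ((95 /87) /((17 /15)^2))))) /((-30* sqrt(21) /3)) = -25143* sqrt(21) /26600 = -4.33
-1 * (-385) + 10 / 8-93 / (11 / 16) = 11043 / 44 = 250.98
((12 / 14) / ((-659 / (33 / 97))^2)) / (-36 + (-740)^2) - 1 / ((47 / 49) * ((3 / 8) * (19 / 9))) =-9209256116456769465 / 6993083088434098978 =-1.32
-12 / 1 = -12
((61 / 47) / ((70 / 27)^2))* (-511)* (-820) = 133095717 / 1645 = 80909.25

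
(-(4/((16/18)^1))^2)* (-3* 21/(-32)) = -5103/128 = -39.87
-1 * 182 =-182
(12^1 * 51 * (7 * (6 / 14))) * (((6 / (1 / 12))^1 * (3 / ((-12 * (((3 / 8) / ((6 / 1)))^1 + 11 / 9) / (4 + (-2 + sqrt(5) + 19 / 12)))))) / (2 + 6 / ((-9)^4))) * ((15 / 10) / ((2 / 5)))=-3496350339 / 20239- 975725676 * sqrt(5) / 20239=-280554.34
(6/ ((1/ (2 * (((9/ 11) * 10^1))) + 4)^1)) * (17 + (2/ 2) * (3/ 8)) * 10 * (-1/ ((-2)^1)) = 128.35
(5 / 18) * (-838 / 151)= -2095 / 1359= -1.54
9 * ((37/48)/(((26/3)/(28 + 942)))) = 161505/208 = 776.47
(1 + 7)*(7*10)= 560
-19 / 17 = -1.12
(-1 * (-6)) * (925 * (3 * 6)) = 99900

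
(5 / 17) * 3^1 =15 / 17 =0.88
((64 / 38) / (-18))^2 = 256 / 29241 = 0.01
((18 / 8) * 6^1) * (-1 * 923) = -24921 / 2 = -12460.50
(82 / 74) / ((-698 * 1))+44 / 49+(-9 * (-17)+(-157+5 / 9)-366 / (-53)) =4.36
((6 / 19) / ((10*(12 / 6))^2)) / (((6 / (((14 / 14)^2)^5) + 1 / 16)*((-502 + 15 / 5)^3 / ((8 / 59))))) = -48 / 337768381169075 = -0.00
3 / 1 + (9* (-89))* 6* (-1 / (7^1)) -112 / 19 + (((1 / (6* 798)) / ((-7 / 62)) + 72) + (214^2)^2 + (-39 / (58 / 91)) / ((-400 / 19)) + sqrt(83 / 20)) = sqrt(415) / 10 + 407695038043117549 / 194392800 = 2097274376.62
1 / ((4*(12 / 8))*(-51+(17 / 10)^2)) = -50 / 14433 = -0.00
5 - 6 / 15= 23 / 5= 4.60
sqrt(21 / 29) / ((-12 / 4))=-sqrt(609) / 87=-0.28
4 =4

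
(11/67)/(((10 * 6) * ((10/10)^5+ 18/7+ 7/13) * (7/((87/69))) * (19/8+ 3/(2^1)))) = 377/12181605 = 0.00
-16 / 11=-1.45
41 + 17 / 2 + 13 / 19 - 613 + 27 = -20361 / 38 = -535.82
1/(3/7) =7/3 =2.33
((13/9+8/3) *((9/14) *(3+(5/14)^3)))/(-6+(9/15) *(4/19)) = -29374855/21436128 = -1.37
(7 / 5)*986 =6902 / 5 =1380.40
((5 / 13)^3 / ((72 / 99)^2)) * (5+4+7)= 15125 / 8788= 1.72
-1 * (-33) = 33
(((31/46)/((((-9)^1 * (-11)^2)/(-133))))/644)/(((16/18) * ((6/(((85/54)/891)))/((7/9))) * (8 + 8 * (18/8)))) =350455/276732131360256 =0.00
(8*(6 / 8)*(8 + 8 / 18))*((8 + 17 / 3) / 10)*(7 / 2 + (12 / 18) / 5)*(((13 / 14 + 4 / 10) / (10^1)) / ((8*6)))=2632241 / 3780000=0.70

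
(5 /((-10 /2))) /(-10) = 1 /10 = 0.10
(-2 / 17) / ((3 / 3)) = -2 / 17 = -0.12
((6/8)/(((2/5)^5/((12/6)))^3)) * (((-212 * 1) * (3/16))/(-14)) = 14556884765625/917504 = 15865745.29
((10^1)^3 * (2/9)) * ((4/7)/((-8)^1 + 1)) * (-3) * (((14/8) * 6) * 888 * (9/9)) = 3552000/7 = 507428.57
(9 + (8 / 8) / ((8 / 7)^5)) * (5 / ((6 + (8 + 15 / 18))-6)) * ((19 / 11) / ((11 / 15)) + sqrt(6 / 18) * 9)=1332598725 / 105070592 + 14027355 * sqrt(3) / 868352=40.66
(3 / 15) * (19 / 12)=19 / 60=0.32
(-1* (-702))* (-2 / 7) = -1404 / 7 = -200.57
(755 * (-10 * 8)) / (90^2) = -604 / 81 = -7.46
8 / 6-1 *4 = -8 / 3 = -2.67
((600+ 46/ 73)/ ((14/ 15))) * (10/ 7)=3288450/ 3577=919.33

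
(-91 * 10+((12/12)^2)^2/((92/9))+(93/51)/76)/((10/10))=-6759485/7429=-909.88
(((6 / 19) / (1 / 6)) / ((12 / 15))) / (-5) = -9 / 19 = -0.47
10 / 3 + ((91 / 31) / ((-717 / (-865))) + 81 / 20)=1618829 / 148180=10.92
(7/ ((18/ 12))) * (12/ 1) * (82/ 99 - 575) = -3183208/ 99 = -32153.62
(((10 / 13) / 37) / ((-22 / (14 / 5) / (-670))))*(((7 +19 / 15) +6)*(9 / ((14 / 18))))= 1548504 / 5291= 292.67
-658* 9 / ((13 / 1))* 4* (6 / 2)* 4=-284256 / 13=-21865.85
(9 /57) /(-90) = -1 /570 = -0.00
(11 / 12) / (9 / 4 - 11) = -11 / 105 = -0.10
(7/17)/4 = 7/68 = 0.10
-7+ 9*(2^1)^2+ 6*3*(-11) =-169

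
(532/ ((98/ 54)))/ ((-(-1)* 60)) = 171/ 35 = 4.89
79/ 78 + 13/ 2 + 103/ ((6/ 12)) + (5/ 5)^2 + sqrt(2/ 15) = sqrt(30)/ 15 + 8366/ 39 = 214.88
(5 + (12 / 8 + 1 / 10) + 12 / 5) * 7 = 63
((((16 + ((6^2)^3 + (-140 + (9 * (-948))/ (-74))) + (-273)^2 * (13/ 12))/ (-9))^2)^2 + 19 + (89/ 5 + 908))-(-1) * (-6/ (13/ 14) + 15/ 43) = 353126051772296170937323489740251/ 8798298892081920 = 40135718972913503.16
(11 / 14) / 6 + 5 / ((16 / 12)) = 163 / 42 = 3.88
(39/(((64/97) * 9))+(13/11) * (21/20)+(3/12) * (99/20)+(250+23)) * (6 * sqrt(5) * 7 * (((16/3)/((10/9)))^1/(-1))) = -62546547 * sqrt(5)/1100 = -127143.94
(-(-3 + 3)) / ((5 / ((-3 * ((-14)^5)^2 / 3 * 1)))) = 0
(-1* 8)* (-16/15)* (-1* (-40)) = 341.33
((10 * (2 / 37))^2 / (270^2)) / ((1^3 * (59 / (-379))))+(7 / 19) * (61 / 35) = 3591661579 / 5593795605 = 0.64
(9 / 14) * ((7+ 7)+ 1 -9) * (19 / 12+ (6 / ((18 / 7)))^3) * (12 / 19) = 4629 / 133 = 34.80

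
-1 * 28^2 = -784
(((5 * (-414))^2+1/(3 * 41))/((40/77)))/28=5797469711/19680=294586.88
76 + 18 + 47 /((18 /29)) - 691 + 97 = -424.28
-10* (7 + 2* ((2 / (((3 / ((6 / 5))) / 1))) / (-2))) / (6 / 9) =-93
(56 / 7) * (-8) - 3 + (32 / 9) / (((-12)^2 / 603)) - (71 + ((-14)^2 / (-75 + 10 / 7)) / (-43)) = -24549008 / 199305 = -123.17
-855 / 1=-855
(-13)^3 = -2197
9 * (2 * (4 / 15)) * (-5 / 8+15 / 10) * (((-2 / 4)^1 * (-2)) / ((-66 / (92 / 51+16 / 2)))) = -350 / 561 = -0.62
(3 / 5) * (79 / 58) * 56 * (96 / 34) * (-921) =-293364288 / 2465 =-119011.88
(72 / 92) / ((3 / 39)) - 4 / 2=188 / 23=8.17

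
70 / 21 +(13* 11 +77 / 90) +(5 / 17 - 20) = 195049 / 1530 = 127.48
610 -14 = 596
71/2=35.50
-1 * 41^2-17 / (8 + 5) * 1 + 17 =-21649 / 13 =-1665.31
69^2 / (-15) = -1587 / 5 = -317.40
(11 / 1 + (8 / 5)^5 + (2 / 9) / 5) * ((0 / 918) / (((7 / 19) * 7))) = 0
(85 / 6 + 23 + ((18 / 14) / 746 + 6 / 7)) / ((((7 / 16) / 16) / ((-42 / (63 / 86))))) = -13115107328 / 164493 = -79730.49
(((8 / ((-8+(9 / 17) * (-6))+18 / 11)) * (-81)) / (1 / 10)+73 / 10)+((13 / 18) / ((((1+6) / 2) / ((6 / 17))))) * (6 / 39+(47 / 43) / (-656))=3854399837731 / 5614167720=686.55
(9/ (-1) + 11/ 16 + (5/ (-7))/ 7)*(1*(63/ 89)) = -59373/ 9968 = -5.96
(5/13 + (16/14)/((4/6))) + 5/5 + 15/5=555/91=6.10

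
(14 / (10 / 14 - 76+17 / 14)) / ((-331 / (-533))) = -104468 / 343247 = -0.30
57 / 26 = 2.19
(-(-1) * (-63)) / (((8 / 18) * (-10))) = 567 / 40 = 14.18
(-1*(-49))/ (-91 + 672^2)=7/ 64499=0.00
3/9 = 0.33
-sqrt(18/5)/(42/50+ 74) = -0.03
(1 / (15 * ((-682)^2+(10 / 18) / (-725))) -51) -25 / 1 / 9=-293781619613 / 5462881371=-53.78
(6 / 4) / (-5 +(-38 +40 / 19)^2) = 1083 / 926638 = 0.00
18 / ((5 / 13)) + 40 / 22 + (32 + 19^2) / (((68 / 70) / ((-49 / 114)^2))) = 999320287 / 8100840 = 123.36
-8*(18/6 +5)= -64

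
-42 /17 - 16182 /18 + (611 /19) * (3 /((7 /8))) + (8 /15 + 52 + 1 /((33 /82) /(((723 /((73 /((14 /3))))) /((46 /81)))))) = -336019400033 /626376135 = -536.45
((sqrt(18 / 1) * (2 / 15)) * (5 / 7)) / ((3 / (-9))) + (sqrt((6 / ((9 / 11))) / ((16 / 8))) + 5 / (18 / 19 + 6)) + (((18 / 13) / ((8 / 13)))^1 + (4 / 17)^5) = -6 * sqrt(2) / 7 + sqrt(33) / 3 + 139179778 / 46855281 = 3.67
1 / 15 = 0.07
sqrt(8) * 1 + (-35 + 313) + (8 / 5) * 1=2 * sqrt(2) + 1398 / 5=282.43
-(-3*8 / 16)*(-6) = -9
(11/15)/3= 11/45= 0.24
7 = 7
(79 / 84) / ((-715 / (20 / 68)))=-79 / 204204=-0.00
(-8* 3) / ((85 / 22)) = -528 / 85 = -6.21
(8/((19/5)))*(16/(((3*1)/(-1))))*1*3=-640/19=-33.68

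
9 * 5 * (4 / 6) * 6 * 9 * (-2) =-3240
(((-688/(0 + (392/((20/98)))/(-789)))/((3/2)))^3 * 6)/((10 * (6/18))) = 166619217787660800/13841287201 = 12037841.23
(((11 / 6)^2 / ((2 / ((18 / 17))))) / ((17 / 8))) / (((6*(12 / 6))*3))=121 / 5202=0.02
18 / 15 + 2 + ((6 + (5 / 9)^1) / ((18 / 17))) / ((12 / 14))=50657 / 4860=10.42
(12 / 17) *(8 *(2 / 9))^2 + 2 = 4.23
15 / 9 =5 / 3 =1.67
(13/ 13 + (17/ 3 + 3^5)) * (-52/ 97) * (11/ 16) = -107107/ 1164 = -92.02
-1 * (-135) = 135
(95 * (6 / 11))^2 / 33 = 108300 / 1331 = 81.37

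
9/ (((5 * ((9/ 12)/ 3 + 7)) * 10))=18/ 725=0.02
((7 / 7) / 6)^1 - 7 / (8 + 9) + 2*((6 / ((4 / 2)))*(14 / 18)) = 451 / 102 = 4.42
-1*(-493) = 493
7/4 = 1.75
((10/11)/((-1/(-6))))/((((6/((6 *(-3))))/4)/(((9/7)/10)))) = -648/77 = -8.42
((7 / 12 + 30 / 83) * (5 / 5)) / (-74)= -941 / 73704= -0.01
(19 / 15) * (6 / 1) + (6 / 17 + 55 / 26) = 22251 / 2210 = 10.07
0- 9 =-9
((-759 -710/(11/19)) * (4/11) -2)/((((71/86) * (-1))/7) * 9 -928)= 52733996/67674695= 0.78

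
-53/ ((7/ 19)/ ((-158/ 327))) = 159106/ 2289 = 69.51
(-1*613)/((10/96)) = -29424/5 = -5884.80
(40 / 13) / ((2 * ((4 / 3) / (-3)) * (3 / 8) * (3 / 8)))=-320 / 13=-24.62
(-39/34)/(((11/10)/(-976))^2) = -1857523200/2057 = -903025.38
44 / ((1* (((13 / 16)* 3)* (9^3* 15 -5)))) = 0.00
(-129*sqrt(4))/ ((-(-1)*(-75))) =86/ 25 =3.44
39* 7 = 273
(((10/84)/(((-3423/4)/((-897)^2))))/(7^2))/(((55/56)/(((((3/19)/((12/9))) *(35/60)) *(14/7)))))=-536406/1669283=-0.32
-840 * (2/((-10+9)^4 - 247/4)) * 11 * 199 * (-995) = -4878843200/81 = -60232632.10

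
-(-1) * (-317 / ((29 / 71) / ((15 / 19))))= -337605 / 551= -612.71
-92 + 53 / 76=-6939 / 76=-91.30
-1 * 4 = -4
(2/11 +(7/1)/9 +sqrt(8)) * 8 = 760/99 +16 * sqrt(2) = 30.30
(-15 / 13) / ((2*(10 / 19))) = -57 / 52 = -1.10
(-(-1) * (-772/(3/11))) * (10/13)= -84920/39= -2177.44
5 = 5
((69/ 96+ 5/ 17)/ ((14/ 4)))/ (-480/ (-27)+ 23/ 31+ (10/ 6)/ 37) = 5687973/ 364890176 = 0.02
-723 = -723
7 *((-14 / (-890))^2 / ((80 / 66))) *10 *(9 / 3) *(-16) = -135828 / 198025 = -0.69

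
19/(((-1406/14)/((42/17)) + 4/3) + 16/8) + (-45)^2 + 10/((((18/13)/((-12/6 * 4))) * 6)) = 66315127/32913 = 2014.86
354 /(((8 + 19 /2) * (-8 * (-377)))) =177 /26390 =0.01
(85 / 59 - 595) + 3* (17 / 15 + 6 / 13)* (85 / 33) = -14711647 / 25311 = -581.24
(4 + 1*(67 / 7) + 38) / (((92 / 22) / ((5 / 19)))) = 1045 / 322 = 3.25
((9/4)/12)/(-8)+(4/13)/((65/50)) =4613/21632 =0.21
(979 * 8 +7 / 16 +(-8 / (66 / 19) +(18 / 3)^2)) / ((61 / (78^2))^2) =3202819486893 / 40931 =78249236.20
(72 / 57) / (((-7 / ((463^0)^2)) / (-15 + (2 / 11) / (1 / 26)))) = 2712 / 1463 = 1.85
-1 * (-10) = 10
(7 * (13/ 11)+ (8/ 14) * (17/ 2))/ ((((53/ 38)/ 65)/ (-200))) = -499434000/ 4081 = -122380.30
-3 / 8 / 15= -1 / 40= -0.02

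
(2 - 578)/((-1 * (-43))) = -576/43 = -13.40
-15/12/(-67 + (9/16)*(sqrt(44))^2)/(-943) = -5/159367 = -0.00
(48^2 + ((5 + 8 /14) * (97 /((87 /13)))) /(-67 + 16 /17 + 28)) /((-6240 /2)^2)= 302330983 /1278525830400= 0.00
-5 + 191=186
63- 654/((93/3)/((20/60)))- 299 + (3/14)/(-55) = -5801273/23870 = -243.04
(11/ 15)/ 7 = 11/ 105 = 0.10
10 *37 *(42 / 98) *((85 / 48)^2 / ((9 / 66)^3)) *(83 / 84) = 147660973625 / 762048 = 193768.60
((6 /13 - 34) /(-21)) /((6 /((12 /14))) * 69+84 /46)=10028 /3044223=0.00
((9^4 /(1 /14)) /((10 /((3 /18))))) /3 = 5103 /10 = 510.30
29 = 29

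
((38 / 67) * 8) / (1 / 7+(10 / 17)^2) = 614992 / 66263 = 9.28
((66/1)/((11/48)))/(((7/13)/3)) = 11232/7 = 1604.57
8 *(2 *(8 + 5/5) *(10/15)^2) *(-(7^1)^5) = -1075648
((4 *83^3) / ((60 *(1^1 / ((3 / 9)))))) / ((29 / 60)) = 2287148 / 87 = 26289.06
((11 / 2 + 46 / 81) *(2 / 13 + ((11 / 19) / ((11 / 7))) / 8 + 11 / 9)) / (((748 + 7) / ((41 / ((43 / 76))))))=1019303173 / 1230683220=0.83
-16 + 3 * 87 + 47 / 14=3477 / 14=248.36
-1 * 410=-410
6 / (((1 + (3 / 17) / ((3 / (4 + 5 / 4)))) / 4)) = 1632 / 89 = 18.34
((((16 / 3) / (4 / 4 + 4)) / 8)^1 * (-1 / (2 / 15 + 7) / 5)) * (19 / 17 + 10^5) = -3400038 / 9095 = -373.84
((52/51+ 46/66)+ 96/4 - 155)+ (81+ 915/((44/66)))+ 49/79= 39143629/29546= 1324.84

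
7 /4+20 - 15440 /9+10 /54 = -182911 /108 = -1693.62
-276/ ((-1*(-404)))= -69/ 101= -0.68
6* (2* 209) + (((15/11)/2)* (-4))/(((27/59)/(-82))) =296672/99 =2996.69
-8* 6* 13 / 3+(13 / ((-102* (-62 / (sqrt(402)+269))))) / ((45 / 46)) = -29515889 / 142290+299* sqrt(402) / 142290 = -207.39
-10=-10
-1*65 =-65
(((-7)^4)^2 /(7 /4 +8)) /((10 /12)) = 46118408 /65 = 709513.97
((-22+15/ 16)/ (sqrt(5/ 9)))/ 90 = -337 *sqrt(5)/ 2400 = -0.31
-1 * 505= -505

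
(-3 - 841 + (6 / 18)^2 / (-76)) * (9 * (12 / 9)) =-577297 / 57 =-10128.02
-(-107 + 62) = 45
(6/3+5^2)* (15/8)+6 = 453/8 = 56.62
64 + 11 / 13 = 843 / 13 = 64.85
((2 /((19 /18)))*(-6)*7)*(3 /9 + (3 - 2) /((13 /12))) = -24696 /247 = -99.98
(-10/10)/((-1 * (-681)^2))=1/463761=0.00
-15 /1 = -15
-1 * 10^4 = -10000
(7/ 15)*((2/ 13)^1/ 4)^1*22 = 77/ 195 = 0.39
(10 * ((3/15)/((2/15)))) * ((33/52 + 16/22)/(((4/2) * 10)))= 2337/2288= 1.02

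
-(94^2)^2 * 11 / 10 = -85882385.60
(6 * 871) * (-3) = -15678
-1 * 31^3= -29791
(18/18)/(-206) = -1/206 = -0.00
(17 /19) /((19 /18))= 306 /361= 0.85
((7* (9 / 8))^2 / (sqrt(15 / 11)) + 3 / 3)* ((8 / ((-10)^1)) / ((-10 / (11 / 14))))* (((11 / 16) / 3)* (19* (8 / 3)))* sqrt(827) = 1135.62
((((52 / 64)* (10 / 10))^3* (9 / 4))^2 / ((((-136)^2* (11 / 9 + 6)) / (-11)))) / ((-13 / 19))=4351582521 / 24824910970880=0.00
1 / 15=0.07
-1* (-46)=46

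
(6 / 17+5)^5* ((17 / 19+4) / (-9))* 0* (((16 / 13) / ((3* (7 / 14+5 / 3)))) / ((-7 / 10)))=0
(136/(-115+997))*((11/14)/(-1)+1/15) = -5134/46305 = -0.11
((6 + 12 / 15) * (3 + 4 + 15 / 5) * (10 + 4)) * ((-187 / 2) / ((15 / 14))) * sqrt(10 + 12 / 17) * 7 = -513128 * sqrt(3094) / 15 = -1902806.43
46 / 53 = 0.87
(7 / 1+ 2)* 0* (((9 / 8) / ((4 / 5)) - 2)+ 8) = 0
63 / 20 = 3.15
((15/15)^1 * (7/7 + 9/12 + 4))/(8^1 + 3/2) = 23/38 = 0.61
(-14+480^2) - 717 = 229669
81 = 81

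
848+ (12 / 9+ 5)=2563 / 3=854.33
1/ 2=0.50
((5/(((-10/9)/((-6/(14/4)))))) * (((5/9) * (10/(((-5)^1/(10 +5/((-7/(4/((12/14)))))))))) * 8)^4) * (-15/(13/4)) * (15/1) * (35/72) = -819200000000000/255879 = -3201513215.23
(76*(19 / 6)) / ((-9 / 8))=-5776 / 27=-213.93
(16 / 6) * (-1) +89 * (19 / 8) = 5009 / 24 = 208.71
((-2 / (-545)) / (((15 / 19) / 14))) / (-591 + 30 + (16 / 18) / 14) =-11172 / 96298775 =-0.00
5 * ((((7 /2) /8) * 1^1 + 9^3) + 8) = 58995 /16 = 3687.19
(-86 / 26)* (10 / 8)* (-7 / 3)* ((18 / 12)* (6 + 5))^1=16555 / 104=159.18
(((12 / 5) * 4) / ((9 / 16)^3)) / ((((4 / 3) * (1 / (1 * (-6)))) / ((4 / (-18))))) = 65536 / 1215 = 53.94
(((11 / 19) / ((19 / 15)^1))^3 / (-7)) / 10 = -0.00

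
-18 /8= -2.25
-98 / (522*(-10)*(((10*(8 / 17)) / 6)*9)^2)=14161 / 37584000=0.00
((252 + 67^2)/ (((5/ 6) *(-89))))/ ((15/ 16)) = -151712/ 2225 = -68.19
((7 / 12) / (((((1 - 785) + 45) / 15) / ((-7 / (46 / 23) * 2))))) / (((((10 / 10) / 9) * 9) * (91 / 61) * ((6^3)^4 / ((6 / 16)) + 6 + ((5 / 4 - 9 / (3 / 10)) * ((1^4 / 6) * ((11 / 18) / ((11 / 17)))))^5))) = 8030759536558080 / 839054401768826650425980923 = 0.00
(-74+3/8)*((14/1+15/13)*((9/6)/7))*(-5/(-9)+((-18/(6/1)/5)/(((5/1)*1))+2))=-15896521/27300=-582.29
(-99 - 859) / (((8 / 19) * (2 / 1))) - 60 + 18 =-9437 / 8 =-1179.62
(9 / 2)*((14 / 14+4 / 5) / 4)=81 / 40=2.02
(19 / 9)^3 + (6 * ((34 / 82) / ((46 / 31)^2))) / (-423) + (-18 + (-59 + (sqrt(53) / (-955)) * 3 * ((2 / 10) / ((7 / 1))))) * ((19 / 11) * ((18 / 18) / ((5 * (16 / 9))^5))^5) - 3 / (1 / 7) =-3254946367195166536034547775446906377872245340694969935219 / 280746654555582512133637417205760000000000000000000000000 - 40920185298435597559904193 * sqrt(53) / 138903687727127744315654144000000000000000000000000000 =-11.59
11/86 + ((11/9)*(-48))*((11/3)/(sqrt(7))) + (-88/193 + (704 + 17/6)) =17589862/24897 -1936*sqrt(7)/63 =625.20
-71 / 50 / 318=-71 / 15900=-0.00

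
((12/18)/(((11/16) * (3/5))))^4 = 655360000/96059601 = 6.82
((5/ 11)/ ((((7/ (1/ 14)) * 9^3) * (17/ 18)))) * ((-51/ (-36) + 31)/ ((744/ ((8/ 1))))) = 1945/ 828298548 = 0.00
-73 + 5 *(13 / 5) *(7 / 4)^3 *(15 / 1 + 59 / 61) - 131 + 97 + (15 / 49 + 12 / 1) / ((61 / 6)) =96286557 / 95648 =1006.68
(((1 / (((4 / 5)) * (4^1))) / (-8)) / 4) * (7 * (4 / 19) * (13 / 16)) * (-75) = 0.88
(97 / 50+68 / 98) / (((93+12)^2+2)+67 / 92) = 296838 / 1242824975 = 0.00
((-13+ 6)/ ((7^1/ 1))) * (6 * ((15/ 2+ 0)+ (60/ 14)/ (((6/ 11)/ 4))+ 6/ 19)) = -31317/ 133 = -235.47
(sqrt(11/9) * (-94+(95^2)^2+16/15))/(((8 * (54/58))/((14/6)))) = 248016870143 * sqrt(11)/29160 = 28209152.95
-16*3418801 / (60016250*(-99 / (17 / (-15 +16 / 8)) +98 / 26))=-1511110042 / 131765676875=-0.01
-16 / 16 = -1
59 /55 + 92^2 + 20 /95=8846221 /1045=8465.28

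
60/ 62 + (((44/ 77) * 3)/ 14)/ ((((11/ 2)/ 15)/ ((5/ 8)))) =39315/ 33418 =1.18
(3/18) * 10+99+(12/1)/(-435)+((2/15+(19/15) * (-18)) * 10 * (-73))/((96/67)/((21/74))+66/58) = 101581152722/36604815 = 2775.08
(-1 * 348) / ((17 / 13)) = -4524 / 17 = -266.12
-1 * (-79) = 79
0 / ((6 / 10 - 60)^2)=0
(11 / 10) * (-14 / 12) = -77 / 60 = -1.28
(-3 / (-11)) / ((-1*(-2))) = 3 / 22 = 0.14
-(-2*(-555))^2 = -1232100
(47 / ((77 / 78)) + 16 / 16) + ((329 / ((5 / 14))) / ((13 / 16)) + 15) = 5992962 / 5005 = 1197.40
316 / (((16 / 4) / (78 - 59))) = 1501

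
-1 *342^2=-116964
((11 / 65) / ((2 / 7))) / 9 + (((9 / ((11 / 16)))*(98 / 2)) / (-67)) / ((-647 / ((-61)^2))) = 30755506523 / 557901630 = 55.13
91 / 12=7.58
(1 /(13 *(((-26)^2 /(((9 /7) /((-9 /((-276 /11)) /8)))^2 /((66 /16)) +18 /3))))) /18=0.00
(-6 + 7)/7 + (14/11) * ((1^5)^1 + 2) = 305/77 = 3.96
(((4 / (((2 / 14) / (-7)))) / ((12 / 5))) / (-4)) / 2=245 / 24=10.21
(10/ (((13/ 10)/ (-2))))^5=-320000000000/ 371293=-861853.04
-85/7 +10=-15/7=-2.14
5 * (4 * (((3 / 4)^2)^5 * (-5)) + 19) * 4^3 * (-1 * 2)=-23427455 / 2048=-11439.19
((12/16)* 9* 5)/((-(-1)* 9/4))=15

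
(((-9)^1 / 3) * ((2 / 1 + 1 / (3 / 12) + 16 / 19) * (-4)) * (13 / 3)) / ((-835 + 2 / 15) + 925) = 75 / 19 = 3.95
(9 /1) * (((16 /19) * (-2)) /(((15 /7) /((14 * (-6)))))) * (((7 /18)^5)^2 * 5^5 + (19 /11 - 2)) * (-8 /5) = 49064434779353 /2024272055025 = 24.24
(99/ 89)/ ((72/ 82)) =451/ 356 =1.27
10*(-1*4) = -40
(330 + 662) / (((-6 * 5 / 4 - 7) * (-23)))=1984 / 667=2.97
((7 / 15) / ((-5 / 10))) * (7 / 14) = -7 / 15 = -0.47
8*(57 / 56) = 57 / 7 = 8.14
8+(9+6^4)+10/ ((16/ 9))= 10549/ 8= 1318.62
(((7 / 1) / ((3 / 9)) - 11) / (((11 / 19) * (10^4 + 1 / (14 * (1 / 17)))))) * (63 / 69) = 55860 / 35424301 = 0.00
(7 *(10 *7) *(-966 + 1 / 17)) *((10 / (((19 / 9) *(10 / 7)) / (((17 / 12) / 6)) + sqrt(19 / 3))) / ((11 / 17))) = -2298020424000 / 3857029 + 1139435126900 *sqrt(57) / 73283551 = -478413.52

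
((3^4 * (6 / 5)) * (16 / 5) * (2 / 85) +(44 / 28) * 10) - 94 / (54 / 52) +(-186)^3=-2584426144922 / 401625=-6434923.49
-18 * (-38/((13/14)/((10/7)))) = 13680/13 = 1052.31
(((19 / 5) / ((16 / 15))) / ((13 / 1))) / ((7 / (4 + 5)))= 513 / 1456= 0.35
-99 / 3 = -33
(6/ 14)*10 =30/ 7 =4.29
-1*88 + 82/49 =-4230/49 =-86.33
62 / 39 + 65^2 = 164837 / 39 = 4226.59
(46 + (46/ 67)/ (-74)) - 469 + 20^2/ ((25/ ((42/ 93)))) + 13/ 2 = -62906051/ 153698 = -409.28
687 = 687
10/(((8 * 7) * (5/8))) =2/7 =0.29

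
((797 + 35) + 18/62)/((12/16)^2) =412816/279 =1479.63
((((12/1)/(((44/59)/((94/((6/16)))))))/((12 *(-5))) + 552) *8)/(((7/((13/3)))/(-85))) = -204067.51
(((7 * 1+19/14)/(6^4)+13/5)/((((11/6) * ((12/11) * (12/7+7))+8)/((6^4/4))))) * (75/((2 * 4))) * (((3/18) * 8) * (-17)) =-20098845/2848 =-7057.18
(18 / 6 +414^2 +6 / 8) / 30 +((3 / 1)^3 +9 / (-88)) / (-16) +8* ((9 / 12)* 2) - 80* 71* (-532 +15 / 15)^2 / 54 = -29652396.36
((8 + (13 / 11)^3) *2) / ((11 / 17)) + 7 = 36.83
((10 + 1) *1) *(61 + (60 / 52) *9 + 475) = 78133 / 13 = 6010.23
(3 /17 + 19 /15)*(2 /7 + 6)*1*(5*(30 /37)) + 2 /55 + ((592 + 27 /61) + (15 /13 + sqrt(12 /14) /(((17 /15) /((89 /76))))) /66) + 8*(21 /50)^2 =445*sqrt(42) /198968 + 2752597631731 /4364473750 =630.70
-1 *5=-5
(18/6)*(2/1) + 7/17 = 109/17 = 6.41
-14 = -14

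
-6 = -6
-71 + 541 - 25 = 445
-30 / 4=-15 / 2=-7.50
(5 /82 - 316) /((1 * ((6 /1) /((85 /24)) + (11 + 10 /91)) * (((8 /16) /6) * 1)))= -400781290 /1353533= -296.10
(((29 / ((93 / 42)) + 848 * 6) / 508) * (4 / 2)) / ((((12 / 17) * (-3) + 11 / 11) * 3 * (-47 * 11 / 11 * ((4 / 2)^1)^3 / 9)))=4032417 / 28125928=0.14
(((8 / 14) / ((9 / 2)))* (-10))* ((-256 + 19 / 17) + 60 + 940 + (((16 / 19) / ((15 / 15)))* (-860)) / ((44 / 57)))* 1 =2888240 / 11781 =245.16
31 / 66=0.47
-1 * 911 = -911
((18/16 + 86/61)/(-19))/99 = -1237/917928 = -0.00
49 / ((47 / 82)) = 4018 / 47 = 85.49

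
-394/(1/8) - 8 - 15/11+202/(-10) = -174986/55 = -3181.56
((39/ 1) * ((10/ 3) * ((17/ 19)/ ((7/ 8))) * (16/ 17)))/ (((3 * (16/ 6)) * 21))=2080/ 2793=0.74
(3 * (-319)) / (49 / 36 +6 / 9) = -34452 / 73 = -471.95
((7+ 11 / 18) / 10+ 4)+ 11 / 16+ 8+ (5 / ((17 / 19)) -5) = 171811 / 12240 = 14.04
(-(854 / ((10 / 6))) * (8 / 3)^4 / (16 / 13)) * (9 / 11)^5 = -6215698944 / 805255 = -7718.92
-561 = -561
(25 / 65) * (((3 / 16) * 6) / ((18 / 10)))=25 / 104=0.24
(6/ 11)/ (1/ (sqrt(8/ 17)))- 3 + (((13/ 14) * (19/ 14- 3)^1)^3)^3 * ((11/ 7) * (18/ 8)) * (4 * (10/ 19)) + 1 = -334.68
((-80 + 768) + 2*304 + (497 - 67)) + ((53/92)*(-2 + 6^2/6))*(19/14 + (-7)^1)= 551585/322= 1713.00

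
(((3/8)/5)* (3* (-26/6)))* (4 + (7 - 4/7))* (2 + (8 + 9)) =-54093/280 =-193.19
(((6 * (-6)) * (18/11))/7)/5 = -648/385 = -1.68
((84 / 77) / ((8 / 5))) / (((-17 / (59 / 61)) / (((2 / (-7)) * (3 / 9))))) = 295 / 79849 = 0.00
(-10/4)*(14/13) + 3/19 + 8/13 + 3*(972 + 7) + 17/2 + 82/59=85834119/29146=2944.97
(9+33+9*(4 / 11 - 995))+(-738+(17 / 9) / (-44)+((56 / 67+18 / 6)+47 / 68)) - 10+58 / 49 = -53330418355 / 5525289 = -9652.06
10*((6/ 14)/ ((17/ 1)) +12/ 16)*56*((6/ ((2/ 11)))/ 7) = 243540/ 119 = 2046.55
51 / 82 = 0.62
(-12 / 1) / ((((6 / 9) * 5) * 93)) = -6 / 155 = -0.04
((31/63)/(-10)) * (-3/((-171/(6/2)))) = -0.00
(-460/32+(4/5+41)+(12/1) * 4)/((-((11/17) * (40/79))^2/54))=-146923443891/3872000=-37945.10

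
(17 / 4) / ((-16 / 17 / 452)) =-32657 / 16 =-2041.06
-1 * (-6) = 6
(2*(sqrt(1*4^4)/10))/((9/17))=272/45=6.04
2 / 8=1 / 4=0.25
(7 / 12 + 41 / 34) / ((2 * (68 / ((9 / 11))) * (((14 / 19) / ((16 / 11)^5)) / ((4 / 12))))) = 113623040 / 3583867903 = 0.03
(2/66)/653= 0.00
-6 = -6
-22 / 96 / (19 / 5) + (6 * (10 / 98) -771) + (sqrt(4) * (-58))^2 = 566891945 / 44688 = 12685.55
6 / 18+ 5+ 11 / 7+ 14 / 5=1019 / 105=9.70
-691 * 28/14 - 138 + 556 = -964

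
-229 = -229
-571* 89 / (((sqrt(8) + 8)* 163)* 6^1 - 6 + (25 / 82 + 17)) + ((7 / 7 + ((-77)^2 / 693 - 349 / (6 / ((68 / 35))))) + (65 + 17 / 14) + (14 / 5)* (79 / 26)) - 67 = -6783140442908317 / 65765452060854 + 222792935312* sqrt(2) / 120449545899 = -100.53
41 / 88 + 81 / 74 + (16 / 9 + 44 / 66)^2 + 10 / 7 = 16549615 / 1846152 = 8.96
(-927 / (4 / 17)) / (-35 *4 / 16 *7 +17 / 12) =47277 / 718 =65.85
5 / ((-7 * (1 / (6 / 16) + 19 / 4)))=-60 / 623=-0.10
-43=-43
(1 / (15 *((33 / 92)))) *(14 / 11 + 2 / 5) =8464 / 27225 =0.31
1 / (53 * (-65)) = -1 / 3445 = -0.00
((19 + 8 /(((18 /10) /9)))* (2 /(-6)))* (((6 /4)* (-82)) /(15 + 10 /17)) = 41123 /265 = 155.18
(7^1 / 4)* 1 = 7 / 4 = 1.75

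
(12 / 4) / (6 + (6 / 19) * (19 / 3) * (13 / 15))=45 / 116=0.39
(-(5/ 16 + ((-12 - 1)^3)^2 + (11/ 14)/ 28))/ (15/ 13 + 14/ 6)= -147584522397/ 106624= -1384158.56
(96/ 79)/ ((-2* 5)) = -48/ 395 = -0.12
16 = 16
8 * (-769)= -6152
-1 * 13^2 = -169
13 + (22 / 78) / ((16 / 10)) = 4111 / 312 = 13.18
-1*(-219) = 219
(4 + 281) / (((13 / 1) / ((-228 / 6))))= -10830 / 13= -833.08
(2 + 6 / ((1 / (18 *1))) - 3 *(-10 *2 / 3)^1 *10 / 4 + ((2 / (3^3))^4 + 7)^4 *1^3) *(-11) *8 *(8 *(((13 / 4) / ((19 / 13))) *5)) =-30381288343592447700179681889520 / 1515562418460577687403859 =-20046213.85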